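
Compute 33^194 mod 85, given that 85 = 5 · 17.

Mod 5: 33 ≡ 3; by Fermat, exponent reduces to 194 mod 4 = 2; 3^2 ≡ 4 (mod 5).
Mod 17: 33 ≡ 16; by Fermat, exponent reduces to 194 mod 16 = 2; 16^2 ≡ 1 (mod 17).
Combine by CRT: x ≡ 4 (mod 5), x ≡ 1 (mod 17) ⇒ x ≡ 69 (mod 85).

69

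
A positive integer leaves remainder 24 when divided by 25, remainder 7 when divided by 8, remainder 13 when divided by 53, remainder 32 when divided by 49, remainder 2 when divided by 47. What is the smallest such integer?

The moduli are pairwise coprime; M = 25·8·53·49·47 = 24411800.
M/25 = 976472; 976472 ≡ 22 (mod 25); 22·8 ≡ 1, so inverse 8.
M/8 = 3051475; 3051475 ≡ 3 (mod 8); 3·3 ≡ 1, so inverse 3.
M/53 = 460600; 460600 ≡ 30 (mod 53); 30·23 ≡ 1, so inverse 23.
M/49 = 498200; 498200 ≡ 17 (mod 49); 17·26 ≡ 1, so inverse 26.
M/47 = 519400; 519400 ≡ 3 (mod 47); 3·16 ≡ 1, so inverse 16.
n ≡ 24·976472·8 + 7·3051475·3 + 13·460600·23 + 32·498200·26 + 2·519400·16 = 820406199.
820406199 mod 24411800 = 14816799.

14816799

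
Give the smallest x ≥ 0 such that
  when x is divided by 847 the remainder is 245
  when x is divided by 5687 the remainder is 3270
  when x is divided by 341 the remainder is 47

293307

Combine the congruences pairwise.
gcd(847, 5687) = 121 and 121 | (3270 − 245), so the pair is consistent; merging gives x ≡ 14644 (mod 39809), where 39809 = lcm(847, 5687).
gcd(39809, 341) = 11 and 11 | (47 − 14644), so the pair is consistent; merging gives x ≡ 293307 (mod 1234079), where 1234079 = lcm(39809, 341).
The solution is unique modulo lcm(847, 5687, 341) = 1234079.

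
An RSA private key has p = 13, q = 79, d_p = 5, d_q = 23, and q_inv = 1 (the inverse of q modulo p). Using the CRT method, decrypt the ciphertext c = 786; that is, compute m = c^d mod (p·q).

m₁ = c^(d_p) mod p: c ≡ 6 (mod 13), and 6^5 mod 13 = 2.
m₂ = c^(d_q) mod q: c ≡ 75 (mod 79), and 75^23 mod 79 = 30.
h = q_inv·(m₁ − m₂) mod p = 1·(2 − 30) mod 13 = 11.
m = m₂ + h·q = 30 + 11·79 = 899.

899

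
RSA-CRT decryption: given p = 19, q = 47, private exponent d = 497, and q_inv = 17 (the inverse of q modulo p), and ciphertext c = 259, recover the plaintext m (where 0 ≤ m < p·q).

d_p = d mod (p−1) = 497 mod 18 = 11; d_q = d mod (q−1) = 37.
m₁ = c^(d_p) mod p: c ≡ 12 (mod 19), and 12^11 mod 19 = 8.
m₂ = c^(d_q) mod q: c ≡ 24 (mod 47), and 24^37 mod 47 = 42.
h = q_inv·(m₁ − m₂) mod p = 17·(8 − 42) mod 19 = 11.
m = m₂ + h·q = 42 + 11·47 = 559.

559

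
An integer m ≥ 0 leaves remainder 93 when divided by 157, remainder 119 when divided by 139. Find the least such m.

From m ≡ 93 (mod 157) write m = 93 + 157t. Substituting into m ≡ 119 (mod 139) gives 157t ≡ 26 (mod 139), and since 18⁻¹ ≡ 85 (mod 139), t ≡ 125. Hence m ≡ 93 + 157·125 = 19718 (mod 21823).

19718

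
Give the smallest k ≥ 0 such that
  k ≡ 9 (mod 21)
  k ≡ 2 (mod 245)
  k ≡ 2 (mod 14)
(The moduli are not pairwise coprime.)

gcd(21, 245) = 7 and 7 | (2 − 9), so the pair is consistent; merging gives k ≡ 492 (mod 735), where 735 = lcm(21, 245).
gcd(735, 14) = 7 and 7 | (2 − 492), so the pair is consistent; merging gives k ≡ 492 (mod 1470), where 1470 = lcm(735, 14).
The solution is unique modulo lcm(21, 245, 14) = 1470.

492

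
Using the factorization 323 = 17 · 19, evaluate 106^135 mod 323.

115

Mod 17: 106 ≡ 4; by Fermat, exponent reduces to 135 mod 16 = 7; 4^7 ≡ 13 (mod 17).
Mod 19: 106 ≡ 11; by Fermat, exponent reduces to 135 mod 18 = 9; 11^9 ≡ 1 (mod 19).
Combine by CRT: x ≡ 13 (mod 17), x ≡ 1 (mod 19) ⇒ x ≡ 115 (mod 323).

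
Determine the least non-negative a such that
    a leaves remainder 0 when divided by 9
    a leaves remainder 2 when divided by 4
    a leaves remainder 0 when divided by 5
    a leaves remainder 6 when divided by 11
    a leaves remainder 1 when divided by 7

6210

From a ≡ 0 (mod 9) write a = 0 + 9t. Substituting into a ≡ 2 (mod 4) gives 9t ≡ 2 (mod 4), and since 1⁻¹ ≡ 1 (mod 4), t ≡ 2. Hence a ≡ 0 + 9·2 = 18 (mod 36).
From a ≡ 18 (mod 36) write a = 18 + 36t. Substituting into a ≡ 0 (mod 5) gives 36t ≡ 2 (mod 5), and since 1⁻¹ ≡ 1 (mod 5), t ≡ 2. Hence a ≡ 18 + 36·2 = 90 (mod 180).
From a ≡ 90 (mod 180) write a = 90 + 180t. Substituting into a ≡ 6 (mod 11) gives 180t ≡ 4 (mod 11), and since 4⁻¹ ≡ 3 (mod 11), t ≡ 1. Hence a ≡ 90 + 180·1 = 270 (mod 1980).
From a ≡ 270 (mod 1980) write a = 270 + 1980t. Substituting into a ≡ 1 (mod 7) gives 1980t ≡ 4 (mod 7), and since 6⁻¹ ≡ 6 (mod 7), t ≡ 3. Hence a ≡ 270 + 1980·3 = 6210 (mod 13860).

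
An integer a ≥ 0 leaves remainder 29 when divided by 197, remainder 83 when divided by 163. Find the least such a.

30564

From a ≡ 29 (mod 197) write a = 29 + 197t. Substituting into a ≡ 83 (mod 163) gives 197t ≡ 54 (mod 163), and since 34⁻¹ ≡ 24 (mod 163), t ≡ 155. Hence a ≡ 29 + 197·155 = 30564 (mod 32111).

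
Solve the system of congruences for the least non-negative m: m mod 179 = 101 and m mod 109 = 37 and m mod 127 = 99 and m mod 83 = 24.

The moduli are pairwise coprime; N = 179·109·127·83 = 205665451.
N/179 = 1148969; 1148969 ≡ 147 (mod 179); 147·151 ≡ 1, so inverse 151.
N/109 = 1886839; 1886839 ≡ 49 (mod 109); 49·89 ≡ 1, so inverse 89.
N/127 = 1619413; 1619413 ≡ 36 (mod 127); 36·60 ≡ 1, so inverse 60.
N/83 = 2477897; 2477897 ≡ 15 (mod 83); 15·72 ≡ 1, so inverse 72.
m ≡ 101·1148969·151 + 37·1886839·89 + 99·1619413·60 + 24·2477897·72 = 37637406282.
37637406282 mod 205665451 = 628749.

628749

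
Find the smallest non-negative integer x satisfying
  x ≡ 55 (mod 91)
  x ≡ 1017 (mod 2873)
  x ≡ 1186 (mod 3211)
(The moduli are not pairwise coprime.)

299809

gcd(91, 2873) = 13 and 13 | (1017 − 55), so the pair is consistent; merging gives x ≡ 18255 (mod 20111), where 20111 = lcm(91, 2873).
gcd(20111, 3211) = 169 and 169 | (1186 − 18255), so the pair is consistent; merging gives x ≡ 299809 (mod 382109), where 382109 = lcm(20111, 3211).
The solution is unique modulo lcm(91, 2873, 3211) = 382109.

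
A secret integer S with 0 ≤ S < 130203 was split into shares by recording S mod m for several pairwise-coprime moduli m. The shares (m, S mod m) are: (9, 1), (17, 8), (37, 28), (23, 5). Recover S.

84277

The moduli are pairwise coprime; N = 9·17·37·23 = 130203.
N/9 = 14467; 14467 ≡ 4 (mod 9); 4·7 ≡ 1, so inverse 7.
N/17 = 7659; 7659 ≡ 9 (mod 17); 9·2 ≡ 1, so inverse 2.
N/37 = 3519; 3519 ≡ 4 (mod 37); 4·28 ≡ 1, so inverse 28.
N/23 = 5661; 5661 ≡ 3 (mod 23); 3·8 ≡ 1, so inverse 8.
S ≡ 1·14467·7 + 8·7659·2 + 28·3519·28 + 5·5661·8 = 3209149.
3209149 mod 130203 = 84277.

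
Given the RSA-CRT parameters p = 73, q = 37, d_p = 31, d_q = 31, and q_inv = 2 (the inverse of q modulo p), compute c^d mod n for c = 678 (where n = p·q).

m₁ = c^(d_p) mod p: c ≡ 21 (mod 73), and 21^31 mod 73 = 56.
m₂ = c^(d_q) mod q: c ≡ 12 (mod 37), and 12^31 mod 37 = 16.
h = q_inv·(m₁ − m₂) mod p = 2·(56 − 16) mod 73 = 7.
m = m₂ + h·q = 16 + 7·37 = 275.

275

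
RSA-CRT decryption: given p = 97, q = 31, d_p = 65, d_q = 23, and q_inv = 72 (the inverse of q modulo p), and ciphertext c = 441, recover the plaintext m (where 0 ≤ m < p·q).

1002

m₁ = c^(d_p) mod p: c ≡ 53 (mod 97), and 53^65 mod 97 = 32.
m₂ = c^(d_q) mod q: c ≡ 7 (mod 31), and 7^23 mod 31 = 10.
h = q_inv·(m₁ − m₂) mod p = 72·(32 − 10) mod 97 = 32.
m = m₂ + h·q = 10 + 32·31 = 1002.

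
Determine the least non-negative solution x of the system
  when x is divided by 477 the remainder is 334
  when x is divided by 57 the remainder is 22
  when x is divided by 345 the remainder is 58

gcd(477, 57) = 3 and 3 | (22 − 334), so the pair is consistent; merging gives x ≡ 7489 (mod 9063), where 9063 = lcm(477, 57).
gcd(9063, 345) = 3 and 3 | (58 − 7489), so the pair is consistent; merging gives x ≡ 1031608 (mod 1042245), where 1042245 = lcm(9063, 345).
The solution is unique modulo lcm(477, 57, 345) = 1042245.

1031608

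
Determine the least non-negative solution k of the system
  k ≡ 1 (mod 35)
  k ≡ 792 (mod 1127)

gcd(35, 1127) = 7 and 7 | (792 − 1), so the pair is consistent; merging gives k ≡ 3046 (mod 5635), where 5635 = lcm(35, 1127).
The solution is unique modulo lcm(35, 1127) = 5635.

3046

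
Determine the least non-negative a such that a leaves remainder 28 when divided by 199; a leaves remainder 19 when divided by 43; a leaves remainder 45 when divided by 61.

The moduli are pairwise coprime; N = 199·43·61 = 521977.
N/199 = 2623; 2623 ≡ 36 (mod 199); 36·94 ≡ 1, so inverse 94.
N/43 = 12139; 12139 ≡ 13 (mod 43); 13·10 ≡ 1, so inverse 10.
N/61 = 8557; 8557 ≡ 17 (mod 61); 17·18 ≡ 1, so inverse 18.
a ≡ 28·2623·94 + 19·12139·10 + 45·8557·18 = 16141316.
16141316 mod 521977 = 482006.

482006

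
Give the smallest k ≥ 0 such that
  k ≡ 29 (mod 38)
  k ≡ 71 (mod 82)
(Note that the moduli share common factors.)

gcd(38, 82) = 2 and 2 | (71 − 29), so the pair is consistent; merging gives k ≡ 1055 (mod 1558), where 1558 = lcm(38, 82).
The solution is unique modulo lcm(38, 82) = 1558.

1055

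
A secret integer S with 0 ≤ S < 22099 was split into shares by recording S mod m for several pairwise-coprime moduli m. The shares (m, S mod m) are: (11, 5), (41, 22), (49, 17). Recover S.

2810

From S ≡ 5 (mod 11) write S = 5 + 11t. Substituting into S ≡ 22 (mod 41) gives 11t ≡ 17 (mod 41), and since 11⁻¹ ≡ 15 (mod 41), t ≡ 9. Hence S ≡ 5 + 11·9 = 104 (mod 451).
From S ≡ 104 (mod 451) write S = 104 + 451t. Substituting into S ≡ 17 (mod 49) gives 451t ≡ 11 (mod 49), and since 10⁻¹ ≡ 5 (mod 49), t ≡ 6. Hence S ≡ 104 + 451·6 = 2810 (mod 22099).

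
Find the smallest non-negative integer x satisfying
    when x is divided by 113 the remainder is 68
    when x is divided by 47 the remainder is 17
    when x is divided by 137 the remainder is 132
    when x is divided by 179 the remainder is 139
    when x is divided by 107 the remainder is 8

3017453080

From x ≡ 68 (mod 113) write x = 68 + 113t. Substituting into x ≡ 17 (mod 47) gives 113t ≡ 43 (mod 47), and since 19⁻¹ ≡ 5 (mod 47), t ≡ 27. Hence x ≡ 68 + 113·27 = 3119 (mod 5311).
From x ≡ 3119 (mod 5311) write x = 3119 + 5311t. Substituting into x ≡ 132 (mod 137) gives 5311t ≡ 27 (mod 137), and since 105⁻¹ ≡ 107 (mod 137), t ≡ 12. Hence x ≡ 3119 + 5311·12 = 66851 (mod 727607).
From x ≡ 66851 (mod 727607) write x = 66851 + 727607t. Substituting into x ≡ 139 (mod 179) gives 727607t ≡ 55 (mod 179), and since 151⁻¹ ≡ 147 (mod 179), t ≡ 30. Hence x ≡ 66851 + 727607·30 = 21895061 (mod 130241653).
From x ≡ 21895061 (mod 130241653) write x = 21895061 + 130241653t. Substituting into x ≡ 8 (mod 107) gives 130241653t ≡ 36 (mod 107), and since 76⁻¹ ≡ 69 (mod 107), t ≡ 23. Hence x ≡ 21895061 + 130241653·23 = 3017453080 (mod 13935856871).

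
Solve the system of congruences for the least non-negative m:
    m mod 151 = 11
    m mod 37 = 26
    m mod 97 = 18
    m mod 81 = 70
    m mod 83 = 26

3022696267

The moduli are pairwise coprime; N = 151·37·97·81·83 = 3643455897.
N/151 = 24128847; 24128847 ≡ 104 (mod 151); 104·106 ≡ 1, so inverse 106.
N/37 = 98471781; 98471781 ≡ 18 (mod 37); 18·35 ≡ 1, so inverse 35.
N/97 = 37561401; 37561401 ≡ 91 (mod 97); 91·16 ≡ 1, so inverse 16.
N/81 = 44980937; 44980937 ≡ 17 (mod 81); 17·62 ≡ 1, so inverse 62.
N/83 = 43897059; 43897059 ≡ 19 (mod 83); 19·35 ≡ 1, so inverse 35.
m ≡ 11·24128847·106 + 26·98471781·35 + 18·37561401·16 + 70·44980937·62 + 26·43897059·35 = 363724830070.
363724830070 mod 3643455897 = 3022696267.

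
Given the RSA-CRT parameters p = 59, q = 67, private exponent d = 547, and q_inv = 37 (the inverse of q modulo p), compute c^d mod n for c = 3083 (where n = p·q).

3619

d_p = d mod (p−1) = 547 mod 58 = 25; d_q = d mod (q−1) = 19.
m₁ = c^(d_p) mod p: c ≡ 15 (mod 59), and 15^25 mod 59 = 20.
m₂ = c^(d_q) mod q: c ≡ 1 (mod 67), and 1^19 mod 67 = 1.
h = q_inv·(m₁ − m₂) mod p = 37·(20 − 1) mod 59 = 54.
m = m₂ + h·q = 1 + 54·67 = 3619.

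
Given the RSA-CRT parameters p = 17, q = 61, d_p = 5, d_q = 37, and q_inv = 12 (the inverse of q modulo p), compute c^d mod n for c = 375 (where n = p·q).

m₁ = c^(d_p) mod p: c ≡ 1 (mod 17), and 1^5 mod 17 = 1.
m₂ = c^(d_q) mod q: c ≡ 9 (mod 61), and 9^37 mod 61 = 20.
h = q_inv·(m₁ − m₂) mod p = 12·(1 − 20) mod 17 = 10.
m = m₂ + h·q = 20 + 10·61 = 630.

630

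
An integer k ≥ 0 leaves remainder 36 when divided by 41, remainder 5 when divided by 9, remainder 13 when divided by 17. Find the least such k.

The moduli are pairwise coprime; N = 41·9·17 = 6273.
N/41 = 153; 153 ≡ 30 (mod 41); 30·26 ≡ 1, so inverse 26.
N/9 = 697; 697 ≡ 4 (mod 9); 4·7 ≡ 1, so inverse 7.
N/17 = 369; 369 ≡ 12 (mod 17); 12·10 ≡ 1, so inverse 10.
k ≡ 36·153·26 + 5·697·7 + 13·369·10 = 215573.
215573 mod 6273 = 2291.

2291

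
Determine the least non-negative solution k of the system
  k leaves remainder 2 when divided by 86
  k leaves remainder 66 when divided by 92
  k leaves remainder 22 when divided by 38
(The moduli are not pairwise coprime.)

gcd(86, 92) = 2 and 2 | (66 − 2), so the pair is consistent; merging gives k ≡ 1722 (mod 3956), where 3956 = lcm(86, 92).
gcd(3956, 38) = 2 and 2 | (22 − 1722), so the pair is consistent; merging gives k ≡ 49194 (mod 75164), where 75164 = lcm(3956, 38).
The solution is unique modulo lcm(86, 92, 38) = 75164.

49194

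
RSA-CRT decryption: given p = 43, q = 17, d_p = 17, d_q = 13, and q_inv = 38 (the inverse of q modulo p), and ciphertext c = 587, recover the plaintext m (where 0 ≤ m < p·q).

433

m₁ = c^(d_p) mod p: c ≡ 28 (mod 43), and 28^17 mod 43 = 3.
m₂ = c^(d_q) mod q: c ≡ 9 (mod 17), and 9^13 mod 17 = 8.
h = q_inv·(m₁ − m₂) mod p = 38·(3 − 8) mod 43 = 25.
m = m₂ + h·q = 8 + 25·17 = 433.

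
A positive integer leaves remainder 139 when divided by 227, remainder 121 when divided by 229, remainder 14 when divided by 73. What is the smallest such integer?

The moduli are pairwise coprime; N = 227·229·73 = 3794759.
N/227 = 16717; 16717 ≡ 146 (mod 227); 146·14 ≡ 1, so inverse 14.
N/229 = 16571; 16571 ≡ 83 (mod 229); 83·149 ≡ 1, so inverse 149.
N/73 = 51983; 51983 ≡ 7 (mod 73); 7·21 ≡ 1, so inverse 21.
m ≡ 139·16717·14 + 121·16571·149 + 14·51983·21 = 346572843.
346572843 mod 3794759 = 1249774.

1249774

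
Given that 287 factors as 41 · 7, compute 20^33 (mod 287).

118

Mod 41: 20 ≡ 20; 20^33 ≡ 36 (mod 41).
Mod 7: 20 ≡ 6; by Fermat, exponent reduces to 33 mod 6 = 3; 6^3 ≡ 6 (mod 7).
Combine by CRT: x ≡ 36 (mod 41), x ≡ 6 (mod 7) ⇒ x ≡ 118 (mod 287).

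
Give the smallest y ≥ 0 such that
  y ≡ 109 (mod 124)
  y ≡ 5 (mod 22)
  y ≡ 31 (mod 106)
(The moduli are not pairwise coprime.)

gcd(124, 22) = 2 and 2 | (5 − 109), so the pair is consistent; merging gives y ≡ 357 (mod 1364), where 1364 = lcm(124, 22).
gcd(1364, 106) = 2 and 2 | (31 − 357), so the pair is consistent; merging gives y ≡ 63101 (mod 72292), where 72292 = lcm(1364, 106).
The solution is unique modulo lcm(124, 22, 106) = 72292.

63101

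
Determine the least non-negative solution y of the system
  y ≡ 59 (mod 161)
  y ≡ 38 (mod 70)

1508

Combine the congruences pairwise.
gcd(161, 70) = 7 and 7 | (38 − 59), so the pair is consistent; merging gives y ≡ 1508 (mod 1610), where 1610 = lcm(161, 70).
The solution is unique modulo lcm(161, 70) = 1610.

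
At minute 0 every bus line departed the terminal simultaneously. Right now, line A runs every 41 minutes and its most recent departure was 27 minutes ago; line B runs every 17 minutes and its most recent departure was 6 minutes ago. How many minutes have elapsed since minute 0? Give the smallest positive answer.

From t ≡ 27 (mod 41) write t = 27 + 41s. Substituting into t ≡ 6 (mod 17) gives 41s ≡ 13 (mod 17), and since 7⁻¹ ≡ 5 (mod 17), s ≡ 14. Hence t ≡ 27 + 41·14 = 601 (mod 697).

601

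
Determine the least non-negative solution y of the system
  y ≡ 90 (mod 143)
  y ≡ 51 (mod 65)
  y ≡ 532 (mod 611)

18251

Combine the congruences pairwise.
gcd(143, 65) = 13 and 13 | (51 − 90), so the pair is consistent; merging gives y ≡ 376 (mod 715), where 715 = lcm(143, 65).
gcd(715, 611) = 13 and 13 | (532 − 376), so the pair is consistent; merging gives y ≡ 18251 (mod 33605), where 33605 = lcm(715, 611).
The solution is unique modulo lcm(143, 65, 611) = 33605.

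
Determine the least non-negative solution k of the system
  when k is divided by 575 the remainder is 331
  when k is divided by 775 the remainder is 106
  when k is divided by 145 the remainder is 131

56681

gcd(575, 775) = 25 and 25 | (106 − 331), so the pair is consistent; merging gives k ≡ 3206 (mod 17825), where 17825 = lcm(575, 775).
gcd(17825, 145) = 5 and 5 | (131 − 3206), so the pair is consistent; merging gives k ≡ 56681 (mod 516925), where 516925 = lcm(17825, 145).
The solution is unique modulo lcm(575, 775, 145) = 516925.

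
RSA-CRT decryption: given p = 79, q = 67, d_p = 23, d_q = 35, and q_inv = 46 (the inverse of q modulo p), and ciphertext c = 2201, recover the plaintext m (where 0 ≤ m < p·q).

m₁ = c^(d_p) mod p: c ≡ 68 (mod 79), and 68^23 mod 79 = 77.
m₂ = c^(d_q) mod q: c ≡ 57 (mod 67), and 57^35 mod 67 = 34.
h = q_inv·(m₁ − m₂) mod p = 46·(77 − 34) mod 79 = 3.
m = m₂ + h·q = 34 + 3·67 = 235.

235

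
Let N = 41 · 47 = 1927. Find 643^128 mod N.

Mod 41: 643 ≡ 28; by Fermat, exponent reduces to 128 mod 40 = 8; 28^8 ≡ 10 (mod 41).
Mod 47: 643 ≡ 32; by Fermat, exponent reduces to 128 mod 46 = 36; 32^36 ≡ 3 (mod 47).
Combine by CRT: x ≡ 10 (mod 41), x ≡ 3 (mod 47) ⇒ x ≡ 379 (mod 1927).

379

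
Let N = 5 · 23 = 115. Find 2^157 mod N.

Mod 5: 2 ≡ 2; by Fermat, exponent reduces to 157 mod 4 = 1; 2^1 ≡ 2 (mod 5).
Mod 23: 2 ≡ 2; by Fermat, exponent reduces to 157 mod 22 = 3; 2^3 ≡ 8 (mod 23).
Combine by CRT: x ≡ 2 (mod 5), x ≡ 8 (mod 23) ⇒ x ≡ 77 (mod 115).

77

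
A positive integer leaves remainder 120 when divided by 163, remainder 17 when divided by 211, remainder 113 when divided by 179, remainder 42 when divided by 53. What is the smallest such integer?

The moduli are pairwise coprime; M = 163·211·179·53 = 326286391.
M/163 = 2001757; 2001757 ≡ 117 (mod 163); 117·124 ≡ 1, so inverse 124.
M/211 = 1546381; 1546381 ≡ 173 (mod 211); 173·161 ≡ 1, so inverse 161.
M/179 = 1822829; 1822829 ≡ 72 (mod 179); 72·92 ≡ 1, so inverse 92.
M/53 = 6156347; 6156347 ≡ 26 (mod 53); 26·51 ≡ 1, so inverse 51.
n ≡ 120·2001757·124 + 17·1546381·161 + 113·1822829·92 + 42·6156347·51 = 66155614515.
66155614515 mod 326286391 = 245763533.

245763533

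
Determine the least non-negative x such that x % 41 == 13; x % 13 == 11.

Combine the congruences pairwise.
From x ≡ 13 (mod 41) write x = 13 + 41t. Substituting into x ≡ 11 (mod 13) gives 41t ≡ 11 (mod 13), and since 2⁻¹ ≡ 7 (mod 13), t ≡ 12. Hence x ≡ 13 + 41·12 = 505 (mod 533).

505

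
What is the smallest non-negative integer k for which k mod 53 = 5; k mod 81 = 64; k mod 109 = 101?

25498

The moduli are pairwise coprime; N = 53·81·109 = 467937.
N/53 = 8829; 8829 ≡ 31 (mod 53); 31·12 ≡ 1, so inverse 12.
N/81 = 5777; 5777 ≡ 26 (mod 81); 26·53 ≡ 1, so inverse 53.
N/109 = 4293; 4293 ≡ 42 (mod 109); 42·13 ≡ 1, so inverse 13.
k ≡ 5·8829·12 + 64·5777·53 + 101·4293·13 = 25762033.
25762033 mod 467937 = 25498.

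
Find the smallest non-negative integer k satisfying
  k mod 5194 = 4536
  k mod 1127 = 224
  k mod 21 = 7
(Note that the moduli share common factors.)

gcd(5194, 1127) = 49 and 49 | (224 − 4536), so the pair is consistent; merging gives k ≡ 108416 (mod 119462), where 119462 = lcm(5194, 1127).
gcd(119462, 21) = 7 and 7 | (7 − 108416), so the pair is consistent; merging gives k ≡ 227878 (mod 358386), where 358386 = lcm(119462, 21).
The solution is unique modulo lcm(5194, 1127, 21) = 358386.

227878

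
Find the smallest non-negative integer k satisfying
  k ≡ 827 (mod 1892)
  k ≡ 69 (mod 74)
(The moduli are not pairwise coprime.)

gcd(1892, 74) = 2 and 2 | (69 − 827), so the pair is consistent; merging gives k ≡ 50019 (mod 70004), where 70004 = lcm(1892, 74).
The solution is unique modulo lcm(1892, 74) = 70004.

50019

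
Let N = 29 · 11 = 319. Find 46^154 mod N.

Mod 29: 46 ≡ 17; by Fermat, exponent reduces to 154 mod 28 = 14; 17^14 ≡ 28 (mod 29).
Mod 11: 46 ≡ 2; by Fermat, exponent reduces to 154 mod 10 = 4; 2^4 ≡ 5 (mod 11).
Combine by CRT: x ≡ 28 (mod 29), x ≡ 5 (mod 11) ⇒ x ≡ 115 (mod 319).

115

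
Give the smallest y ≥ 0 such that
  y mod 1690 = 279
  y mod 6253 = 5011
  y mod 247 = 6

gcd(1690, 6253) = 169 and 169 | (5011 − 279), so the pair is consistent; merging gives y ≡ 42529 (mod 62530), where 62530 = lcm(1690, 6253).
gcd(62530, 247) = 13 and 13 | (6 − 42529), so the pair is consistent; merging gives y ≡ 1168069 (mod 1188070), where 1188070 = lcm(62530, 247).
The solution is unique modulo lcm(1690, 6253, 247) = 1188070.

1168069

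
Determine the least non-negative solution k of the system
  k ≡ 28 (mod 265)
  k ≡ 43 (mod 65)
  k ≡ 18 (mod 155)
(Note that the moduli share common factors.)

28383

gcd(265, 65) = 5 and 5 | (43 − 28), so the pair is consistent; merging gives k ≡ 823 (mod 3445), where 3445 = lcm(265, 65).
gcd(3445, 155) = 5 and 5 | (18 − 823), so the pair is consistent; merging gives k ≡ 28383 (mod 106795), where 106795 = lcm(3445, 155).
The solution is unique modulo lcm(265, 65, 155) = 106795.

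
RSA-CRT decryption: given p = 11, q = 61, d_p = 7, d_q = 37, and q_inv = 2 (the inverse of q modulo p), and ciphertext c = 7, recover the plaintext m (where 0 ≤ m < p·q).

m₁ = c^(d_p) mod p: c ≡ 7 (mod 11), and 7^7 mod 11 = 6.
m₂ = c^(d_q) mod q: c ≡ 7 (mod 61), and 7^37 mod 61 = 18.
h = q_inv·(m₁ − m₂) mod p = 2·(6 − 18) mod 11 = 9.
m = m₂ + h·q = 18 + 9·61 = 567.

567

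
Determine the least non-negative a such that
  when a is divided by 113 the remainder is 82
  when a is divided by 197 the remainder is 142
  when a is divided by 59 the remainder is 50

550166

From a ≡ 82 (mod 113) write a = 82 + 113t. Substituting into a ≡ 142 (mod 197) gives 113t ≡ 60 (mod 197), and since 113⁻¹ ≡ 68 (mod 197), t ≡ 140. Hence a ≡ 82 + 113·140 = 15902 (mod 22261).
From a ≡ 15902 (mod 22261) write a = 15902 + 22261t. Substituting into a ≡ 50 (mod 59) gives 22261t ≡ 19 (mod 59), and since 18⁻¹ ≡ 23 (mod 59), t ≡ 24. Hence a ≡ 15902 + 22261·24 = 550166 (mod 1313399).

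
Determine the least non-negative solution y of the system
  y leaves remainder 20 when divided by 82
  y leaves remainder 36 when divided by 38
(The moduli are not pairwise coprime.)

758

Combine the congruences pairwise.
gcd(82, 38) = 2 and 2 | (36 − 20), so the pair is consistent; merging gives y ≡ 758 (mod 1558), where 1558 = lcm(82, 38).
The solution is unique modulo lcm(82, 38) = 1558.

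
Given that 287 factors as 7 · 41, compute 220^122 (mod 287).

Mod 7: 220 ≡ 3; by Fermat, exponent reduces to 122 mod 6 = 2; 3^2 ≡ 2 (mod 7).
Mod 41: 220 ≡ 15; by Fermat, exponent reduces to 122 mod 40 = 2; 15^2 ≡ 20 (mod 41).
Combine by CRT: x ≡ 2 (mod 7), x ≡ 20 (mod 41) ⇒ x ≡ 184 (mod 287).

184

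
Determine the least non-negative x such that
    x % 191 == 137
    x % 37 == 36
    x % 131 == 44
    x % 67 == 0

Combine the congruences pairwise.
From x ≡ 137 (mod 191) write x = 137 + 191t. Substituting into x ≡ 36 (mod 37) gives 191t ≡ 10 (mod 37), and since 6⁻¹ ≡ 31 (mod 37), t ≡ 14. Hence x ≡ 137 + 191·14 = 2811 (mod 7067).
From x ≡ 2811 (mod 7067) write x = 2811 + 7067t. Substituting into x ≡ 44 (mod 131) gives 7067t ≡ 115 (mod 131), and since 124⁻¹ ≡ 56 (mod 131), t ≡ 21. Hence x ≡ 2811 + 7067·21 = 151218 (mod 925777).
From x ≡ 151218 (mod 925777) write x = 151218 + 925777t. Substituting into x ≡ 0 (mod 67) gives 925777t ≡ 1 (mod 67), and since 38⁻¹ ≡ 30 (mod 67), t ≡ 30. Hence x ≡ 151218 + 925777·30 = 27924528 (mod 62027059).

27924528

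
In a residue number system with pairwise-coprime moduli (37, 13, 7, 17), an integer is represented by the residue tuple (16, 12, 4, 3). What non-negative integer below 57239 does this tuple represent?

34241

Combine the congruences pairwise.
From x ≡ 16 (mod 37) write x = 16 + 37t. Substituting into x ≡ 12 (mod 13) gives 37t ≡ 9 (mod 13), and since 11⁻¹ ≡ 6 (mod 13), t ≡ 2. Hence x ≡ 16 + 37·2 = 90 (mod 481).
From x ≡ 90 (mod 481) write x = 90 + 481t. Substituting into x ≡ 4 (mod 7) gives 481t ≡ 5 (mod 7), and since 5⁻¹ ≡ 3 (mod 7), t ≡ 1. Hence x ≡ 90 + 481·1 = 571 (mod 3367).
From x ≡ 571 (mod 3367) write x = 571 + 3367t. Substituting into x ≡ 3 (mod 17) gives 3367t ≡ 10 (mod 17), and since 1⁻¹ ≡ 1 (mod 17), t ≡ 10. Hence x ≡ 571 + 3367·10 = 34241 (mod 57239).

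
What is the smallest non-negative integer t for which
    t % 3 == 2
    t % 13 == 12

38

Combine the congruences pairwise.
From t ≡ 2 (mod 3) write t = 2 + 3s. Substituting into t ≡ 12 (mod 13) gives 3s ≡ 10 (mod 13), and since 3⁻¹ ≡ 9 (mod 13), s ≡ 12. Hence t ≡ 2 + 3·12 = 38 (mod 39).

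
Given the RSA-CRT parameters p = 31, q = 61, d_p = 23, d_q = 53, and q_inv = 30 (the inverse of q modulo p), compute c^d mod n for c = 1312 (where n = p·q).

1409

m₁ = c^(d_p) mod p: c ≡ 10 (mod 31), and 10^23 mod 31 = 14.
m₂ = c^(d_q) mod q: c ≡ 31 (mod 61), and 31^53 mod 61 = 6.
h = q_inv·(m₁ − m₂) mod p = 30·(14 − 6) mod 31 = 23.
m = m₂ + h·q = 6 + 23·61 = 1409.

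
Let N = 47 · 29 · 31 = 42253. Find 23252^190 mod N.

Mod 47: 23252 ≡ 34; by Fermat, exponent reduces to 190 mod 46 = 6; 34^6 ≡ 3 (mod 47).
Mod 29: 23252 ≡ 23; by Fermat, exponent reduces to 190 mod 28 = 22; 23^22 ≡ 23 (mod 29).
Mod 31: 23252 ≡ 2; by Fermat, exponent reduces to 190 mod 30 = 10; 2^10 ≡ 1 (mod 31).
Combine by CRT: x ≡ 3 (mod 47), x ≡ 23 (mod 29), x ≡ 1 (mod 31) ⇒ x ≡ 12928 (mod 42253).

12928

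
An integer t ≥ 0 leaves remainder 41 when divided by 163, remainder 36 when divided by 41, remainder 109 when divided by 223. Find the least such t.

288225

The moduli are pairwise coprime; N = 163·41·223 = 1490309.
N/163 = 9143; 9143 ≡ 15 (mod 163); 15·87 ≡ 1, so inverse 87.
N/41 = 36349; 36349 ≡ 23 (mod 41); 23·25 ≡ 1, so inverse 25.
N/223 = 6683; 6683 ≡ 216 (mod 223); 216·191 ≡ 1, so inverse 191.
t ≡ 41·9143·87 + 36·36349·25 + 109·6683·191 = 204460558.
204460558 mod 1490309 = 288225.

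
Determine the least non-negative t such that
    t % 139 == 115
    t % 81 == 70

Combine the congruences pairwise.
From t ≡ 115 (mod 139) write t = 115 + 139s. Substituting into t ≡ 70 (mod 81) gives 139s ≡ 36 (mod 81), and since 58⁻¹ ≡ 7 (mod 81), s ≡ 9. Hence t ≡ 115 + 139·9 = 1366 (mod 11259).

1366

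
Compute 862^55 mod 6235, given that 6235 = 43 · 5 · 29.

1613

Mod 43: 862 ≡ 2; by Fermat, exponent reduces to 55 mod 42 = 13; 2^13 ≡ 22 (mod 43).
Mod 5: 862 ≡ 2; by Fermat, exponent reduces to 55 mod 4 = 3; 2^3 ≡ 3 (mod 5).
Mod 29: 862 ≡ 21; by Fermat, exponent reduces to 55 mod 28 = 27; 21^27 ≡ 18 (mod 29).
Combine by CRT: x ≡ 22 (mod 43), x ≡ 3 (mod 5), x ≡ 18 (mod 29) ⇒ x ≡ 1613 (mod 6235).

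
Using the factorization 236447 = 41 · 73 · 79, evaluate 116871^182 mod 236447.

Mod 41: 116871 ≡ 21; by Fermat, exponent reduces to 182 mod 40 = 22; 21^22 ≡ 31 (mod 41).
Mod 73: 116871 ≡ 71; by Fermat, exponent reduces to 182 mod 72 = 38; 71^38 ≡ 4 (mod 73).
Mod 79: 116871 ≡ 30; by Fermat, exponent reduces to 182 mod 78 = 26; 30^26 ≡ 23 (mod 79).
Combine by CRT: x ≡ 31 (mod 41), x ≡ 4 (mod 73), x ≡ 23 (mod 79) ⇒ x ≡ 104540 (mod 236447).

104540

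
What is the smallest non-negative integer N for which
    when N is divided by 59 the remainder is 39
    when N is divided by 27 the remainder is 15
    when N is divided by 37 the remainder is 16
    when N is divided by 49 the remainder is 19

2087223

From N ≡ 39 (mod 59) write N = 39 + 59t. Substituting into N ≡ 15 (mod 27) gives 59t ≡ 3 (mod 27), and since 5⁻¹ ≡ 11 (mod 27), t ≡ 6. Hence N ≡ 39 + 59·6 = 393 (mod 1593).
From N ≡ 393 (mod 1593) write N = 393 + 1593t. Substituting into N ≡ 16 (mod 37) gives 1593t ≡ 30 (mod 37), and since 2⁻¹ ≡ 19 (mod 37), t ≡ 15. Hence N ≡ 393 + 1593·15 = 24288 (mod 58941).
From N ≡ 24288 (mod 58941) write N = 24288 + 58941t. Substituting into N ≡ 19 (mod 49) gives 58941t ≡ 35 (mod 49), and since 43⁻¹ ≡ 8 (mod 49), t ≡ 35. Hence N ≡ 24288 + 58941·35 = 2087223 (mod 2888109).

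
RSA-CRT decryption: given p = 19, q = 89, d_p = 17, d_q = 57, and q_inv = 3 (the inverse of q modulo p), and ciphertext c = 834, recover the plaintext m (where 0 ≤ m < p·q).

m₁ = c^(d_p) mod p: c ≡ 17 (mod 19), and 17^17 mod 19 = 9.
m₂ = c^(d_q) mod q: c ≡ 33 (mod 89), and 33^57 mod 89 = 65.
h = q_inv·(m₁ − m₂) mod p = 3·(9 − 65) mod 19 = 3.
m = m₂ + h·q = 65 + 3·89 = 332.

332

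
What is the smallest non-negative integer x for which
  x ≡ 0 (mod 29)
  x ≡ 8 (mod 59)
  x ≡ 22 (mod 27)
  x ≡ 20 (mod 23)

738688

The moduli are pairwise coprime; N = 29·59·27·23 = 1062531.
N/29 = 36639; 36639 ≡ 12 (mod 29); 12·17 ≡ 1, so inverse 17.
N/59 = 18009; 18009 ≡ 14 (mod 59); 14·38 ≡ 1, so inverse 38.
N/27 = 39353; 39353 ≡ 14 (mod 27); 14·2 ≡ 1, so inverse 2.
N/23 = 46197; 46197 ≡ 13 (mod 23); 13·16 ≡ 1, so inverse 16.
x ≡ 0·36639·17 + 8·18009·38 + 22·39353·2 + 20·46197·16 = 21989308.
21989308 mod 1062531 = 738688.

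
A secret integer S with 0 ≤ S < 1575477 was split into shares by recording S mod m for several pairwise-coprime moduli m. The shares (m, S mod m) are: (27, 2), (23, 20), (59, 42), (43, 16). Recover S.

1108298

From S ≡ 2 (mod 27) write S = 2 + 27t. Substituting into S ≡ 20 (mod 23) gives 27t ≡ 18 (mod 23), and since 4⁻¹ ≡ 6 (mod 23), t ≡ 16. Hence S ≡ 2 + 27·16 = 434 (mod 621).
From S ≡ 434 (mod 621) write S = 434 + 621t. Substituting into S ≡ 42 (mod 59) gives 621t ≡ 21 (mod 59), and since 31⁻¹ ≡ 40 (mod 59), t ≡ 14. Hence S ≡ 434 + 621·14 = 9128 (mod 36639).
From S ≡ 9128 (mod 36639) write S = 9128 + 36639t. Substituting into S ≡ 16 (mod 43) gives 36639t ≡ 4 (mod 43), and since 3⁻¹ ≡ 29 (mod 43), t ≡ 30. Hence S ≡ 9128 + 36639·30 = 1108298 (mod 1575477).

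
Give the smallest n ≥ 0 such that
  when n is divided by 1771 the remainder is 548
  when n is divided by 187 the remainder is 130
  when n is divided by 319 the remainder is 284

74930

gcd(1771, 187) = 11 and 11 | (130 − 548), so the pair is consistent; merging gives n ≡ 14716 (mod 30107), where 30107 = lcm(1771, 187).
gcd(30107, 319) = 11 and 11 | (284 − 14716), so the pair is consistent; merging gives n ≡ 74930 (mod 873103), where 873103 = lcm(30107, 319).
The solution is unique modulo lcm(1771, 187, 319) = 873103.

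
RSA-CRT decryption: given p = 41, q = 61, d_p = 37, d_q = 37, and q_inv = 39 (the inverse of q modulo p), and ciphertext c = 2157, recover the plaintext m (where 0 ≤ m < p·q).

605

m₁ = c^(d_p) mod p: c ≡ 25 (mod 41), and 25^37 mod 41 = 31.
m₂ = c^(d_q) mod q: c ≡ 22 (mod 61), and 22^37 mod 61 = 56.
h = q_inv·(m₁ − m₂) mod p = 39·(31 − 56) mod 41 = 9.
m = m₂ + h·q = 56 + 9·61 = 605.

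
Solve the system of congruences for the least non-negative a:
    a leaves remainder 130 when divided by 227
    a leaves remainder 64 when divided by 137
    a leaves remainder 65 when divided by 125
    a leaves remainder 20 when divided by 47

The moduli are pairwise coprime; N = 227·137·125·47 = 182706625.
N/227 = 804875; 804875 ≡ 160 (mod 227); 160·166 ≡ 1, so inverse 166.
N/137 = 1333625; 1333625 ≡ 67 (mod 137); 67·45 ≡ 1, so inverse 45.
N/125 = 1461653; 1461653 ≡ 28 (mod 125); 28·67 ≡ 1, so inverse 67.
N/47 = 3887375; 3887375 ≡ 5 (mod 47); 5·19 ≡ 1, so inverse 19.
a ≡ 130·804875·166 + 64·1333625·45 + 65·1461653·67 + 20·3887375·19 = 29052743815.
29052743815 mod 182706625 = 2390440.

2390440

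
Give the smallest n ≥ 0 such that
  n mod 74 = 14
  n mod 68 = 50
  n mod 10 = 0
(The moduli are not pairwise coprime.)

5490

gcd(74, 68) = 2 and 2 | (50 − 14), so the pair is consistent; merging gives n ≡ 458 (mod 2516), where 2516 = lcm(74, 68).
gcd(2516, 10) = 2 and 2 | (0 − 458), so the pair is consistent; merging gives n ≡ 5490 (mod 12580), where 12580 = lcm(2516, 10).
The solution is unique modulo lcm(74, 68, 10) = 12580.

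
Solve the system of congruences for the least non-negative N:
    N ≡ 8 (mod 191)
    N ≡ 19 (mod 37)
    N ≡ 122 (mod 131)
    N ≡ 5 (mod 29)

19944610

The moduli are pairwise coprime; M = 191·37·131·29 = 26847533.
M/191 = 140563; 140563 ≡ 178 (mod 191); 178·44 ≡ 1, so inverse 44.
M/37 = 725609; 725609 ≡ 2 (mod 37); 2·19 ≡ 1, so inverse 19.
M/131 = 204943; 204943 ≡ 59 (mod 131); 59·20 ≡ 1, so inverse 20.
M/29 = 925777; 925777 ≡ 10 (mod 29); 10·3 ≡ 1, so inverse 3.
N ≡ 8·140563·44 + 19·725609·19 + 122·204943·20 + 5·925777·3 = 825370600.
825370600 mod 26847533 = 19944610.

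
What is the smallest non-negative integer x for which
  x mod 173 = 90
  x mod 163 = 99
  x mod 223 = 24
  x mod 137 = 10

219521001

The moduli are pairwise coprime; N = 173·163·223·137 = 861507649.
N/173 = 4979813; 4979813 ≡ 8 (mod 173); 8·65 ≡ 1, so inverse 65.
N/163 = 5285323; 5285323 ≡ 48 (mod 163); 48·17 ≡ 1, so inverse 17.
N/223 = 3863263; 3863263 ≡ 11 (mod 223); 11·142 ≡ 1, so inverse 142.
N/137 = 6288377; 6288377 ≡ 77 (mod 137); 77·121 ≡ 1, so inverse 121.
x ≡ 90·4979813·65 + 99·5285323·17 + 24·3863263·142 + 10·6288377·121 = 58802041133.
58802041133 mod 861507649 = 219521001.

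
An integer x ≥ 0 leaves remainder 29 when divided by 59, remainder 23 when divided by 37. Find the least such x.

1799

From x ≡ 29 (mod 59) write x = 29 + 59t. Substituting into x ≡ 23 (mod 37) gives 59t ≡ 31 (mod 37), and since 22⁻¹ ≡ 32 (mod 37), t ≡ 30. Hence x ≡ 29 + 59·30 = 1799 (mod 2183).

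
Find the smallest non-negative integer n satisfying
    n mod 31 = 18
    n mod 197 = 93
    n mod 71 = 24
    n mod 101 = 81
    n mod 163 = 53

The moduli are pairwise coprime; M = 31·197·71·101·163 = 7138307411.
M/31 = 230267981; 230267981 ≡ 12 (mod 31); 12·13 ≡ 1, so inverse 13.
M/197 = 36235063; 36235063 ≡ 65 (mod 197); 65·97 ≡ 1, so inverse 97.
M/71 = 100539541; 100539541 ≡ 62 (mod 71); 62·63 ≡ 1, so inverse 63.
M/101 = 70676311; 70676311 ≡ 46 (mod 101); 46·11 ≡ 1, so inverse 11.
M/163 = 43793297; 43793297 ≡ 87 (mod 163); 87·15 ≡ 1, so inverse 15.
n ≡ 18·230267981·13 + 93·36235063·97 + 24·100539541·63 + 81·70676311·11 + 53·43793297·15 = 630563261085.
630563261085 mod 7138307411 = 2392208917.

2392208917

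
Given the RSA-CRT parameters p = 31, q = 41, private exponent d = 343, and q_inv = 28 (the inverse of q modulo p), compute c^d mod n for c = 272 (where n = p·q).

d_p = d mod (p−1) = 343 mod 30 = 13; d_q = d mod (q−1) = 23.
m₁ = c^(d_p) mod p: c ≡ 24 (mod 31), and 24^13 mod 31 = 12.
m₂ = c^(d_q) mod q: c ≡ 26 (mod 41), and 26^23 mod 41 = 13.
h = q_inv·(m₁ − m₂) mod p = 28·(12 − 13) mod 31 = 3.
m = m₂ + h·q = 13 + 3·41 = 136.

136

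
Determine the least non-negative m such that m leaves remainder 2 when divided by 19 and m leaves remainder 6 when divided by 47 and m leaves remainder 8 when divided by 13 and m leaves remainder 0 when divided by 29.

The moduli are pairwise coprime; N = 19·47·13·29 = 336661.
N/19 = 17719; 17719 ≡ 11 (mod 19); 11·7 ≡ 1, so inverse 7.
N/47 = 7163; 7163 ≡ 19 (mod 47); 19·5 ≡ 1, so inverse 5.
N/13 = 25897; 25897 ≡ 1 (mod 13), inverse 1.
N/29 = 11609; 11609 ≡ 9 (mod 29); 9·13 ≡ 1, so inverse 13.
m ≡ 2·17719·7 + 6·7163·5 + 8·25897·1 + 0·11609·13 = 670132.
670132 mod 336661 = 333471.

333471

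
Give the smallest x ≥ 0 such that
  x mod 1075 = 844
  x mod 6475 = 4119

269594

gcd(1075, 6475) = 25 and 25 | (4119 − 844), so the pair is consistent; merging gives x ≡ 269594 (mod 278425), where 278425 = lcm(1075, 6475).
The solution is unique modulo lcm(1075, 6475) = 278425.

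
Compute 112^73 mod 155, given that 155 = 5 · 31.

Mod 5: 112 ≡ 2; by Fermat, exponent reduces to 73 mod 4 = 1; 2^1 ≡ 2 (mod 5).
Mod 31: 112 ≡ 19; by Fermat, exponent reduces to 73 mod 30 = 13; 19^13 ≡ 14 (mod 31).
Combine by CRT: x ≡ 2 (mod 5), x ≡ 14 (mod 31) ⇒ x ≡ 107 (mod 155).

107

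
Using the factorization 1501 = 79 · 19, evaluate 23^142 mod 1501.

Mod 79: 23 ≡ 23; by Fermat, exponent reduces to 142 mod 78 = 64; 23^64 ≡ 23 (mod 79).
Mod 19: 23 ≡ 4; by Fermat, exponent reduces to 142 mod 18 = 16; 4^16 ≡ 6 (mod 19).
Combine by CRT: x ≡ 23 (mod 79), x ≡ 6 (mod 19) ⇒ x ≡ 576 (mod 1501).

576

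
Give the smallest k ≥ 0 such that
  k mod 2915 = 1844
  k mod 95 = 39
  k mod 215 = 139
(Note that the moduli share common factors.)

gcd(2915, 95) = 5 and 5 | (39 − 1844), so the pair is consistent; merging gives k ≡ 1844 (mod 55385), where 55385 = lcm(2915, 95).
gcd(55385, 215) = 5 and 5 | (139 − 1844), so the pair is consistent; merging gives k ≡ 832619 (mod 2381555), where 2381555 = lcm(55385, 215).
The solution is unique modulo lcm(2915, 95, 215) = 2381555.

832619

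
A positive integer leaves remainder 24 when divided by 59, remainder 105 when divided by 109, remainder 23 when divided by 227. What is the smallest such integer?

The moduli are pairwise coprime; N = 59·109·227 = 1459837.
N/59 = 24743; 24743 ≡ 22 (mod 59); 22·51 ≡ 1, so inverse 51.
N/109 = 13393; 13393 ≡ 95 (mod 109); 95·70 ≡ 1, so inverse 70.
N/227 = 6431; 6431 ≡ 75 (mod 227); 75·112 ≡ 1, so inverse 112.
x ≡ 24·24743·51 + 105·13393·70 + 23·6431·112 = 145290238.
145290238 mod 1459837 = 766375.

766375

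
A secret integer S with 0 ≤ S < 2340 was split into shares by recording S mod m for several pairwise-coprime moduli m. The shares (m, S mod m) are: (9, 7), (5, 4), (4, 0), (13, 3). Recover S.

484

From S ≡ 7 (mod 9) write S = 7 + 9t. Substituting into S ≡ 4 (mod 5) gives 9t ≡ 2 (mod 5), and since 4⁻¹ ≡ 4 (mod 5), t ≡ 3. Hence S ≡ 7 + 9·3 = 34 (mod 45).
From S ≡ 34 (mod 45) write S = 34 + 45t. Substituting into S ≡ 0 (mod 4) gives 45t ≡ 2 (mod 4), and since 1⁻¹ ≡ 1 (mod 4), t ≡ 2. Hence S ≡ 34 + 45·2 = 124 (mod 180).
From S ≡ 124 (mod 180) write S = 124 + 180t. Substituting into S ≡ 3 (mod 13) gives 180t ≡ 9 (mod 13), and since 11⁻¹ ≡ 6 (mod 13), t ≡ 2. Hence S ≡ 124 + 180·2 = 484 (mod 2340).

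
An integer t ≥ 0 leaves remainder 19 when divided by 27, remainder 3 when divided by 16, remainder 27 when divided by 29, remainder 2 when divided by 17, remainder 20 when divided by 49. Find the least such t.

9774883

From t ≡ 19 (mod 27) write t = 19 + 27s. Substituting into t ≡ 3 (mod 16) gives 27s ≡ 0 (mod 16), and since 11⁻¹ ≡ 3 (mod 16), s ≡ 0. Hence t ≡ 19 + 27·0 = 19 (mod 432).
From t ≡ 19 (mod 432) write t = 19 + 432s. Substituting into t ≡ 27 (mod 29) gives 432s ≡ 8 (mod 29), and since 26⁻¹ ≡ 19 (mod 29), s ≡ 7. Hence t ≡ 19 + 432·7 = 3043 (mod 12528).
From t ≡ 3043 (mod 12528) write t = 3043 + 12528s. Substituting into t ≡ 2 (mod 17) gives 12528s ≡ 2 (mod 17), and since 16⁻¹ ≡ 16 (mod 17), s ≡ 15. Hence t ≡ 3043 + 12528·15 = 190963 (mod 212976).
From t ≡ 190963 (mod 212976) write t = 190963 + 212976s. Substituting into t ≡ 20 (mod 49) gives 212976s ≡ 10 (mod 49), and since 22⁻¹ ≡ 29 (mod 49), s ≡ 45. Hence t ≡ 190963 + 212976·45 = 9774883 (mod 10435824).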